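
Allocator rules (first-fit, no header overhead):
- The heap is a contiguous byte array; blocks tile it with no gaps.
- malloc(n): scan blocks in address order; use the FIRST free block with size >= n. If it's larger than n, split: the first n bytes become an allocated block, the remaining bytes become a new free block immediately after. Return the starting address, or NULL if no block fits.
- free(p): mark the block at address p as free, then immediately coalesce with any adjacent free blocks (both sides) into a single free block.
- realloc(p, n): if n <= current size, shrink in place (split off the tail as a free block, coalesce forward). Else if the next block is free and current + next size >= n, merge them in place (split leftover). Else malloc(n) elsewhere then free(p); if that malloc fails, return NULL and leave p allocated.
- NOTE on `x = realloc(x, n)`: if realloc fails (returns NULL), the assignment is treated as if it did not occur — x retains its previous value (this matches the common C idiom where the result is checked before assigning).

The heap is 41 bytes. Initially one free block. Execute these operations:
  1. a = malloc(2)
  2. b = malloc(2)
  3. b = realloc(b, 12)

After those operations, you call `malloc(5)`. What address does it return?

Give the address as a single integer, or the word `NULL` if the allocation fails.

Answer: 14

Derivation:
Op 1: a = malloc(2) -> a = 0; heap: [0-1 ALLOC][2-40 FREE]
Op 2: b = malloc(2) -> b = 2; heap: [0-1 ALLOC][2-3 ALLOC][4-40 FREE]
Op 3: b = realloc(b, 12) -> b = 2; heap: [0-1 ALLOC][2-13 ALLOC][14-40 FREE]
malloc(5): first-fit scan over [0-1 ALLOC][2-13 ALLOC][14-40 FREE] -> 14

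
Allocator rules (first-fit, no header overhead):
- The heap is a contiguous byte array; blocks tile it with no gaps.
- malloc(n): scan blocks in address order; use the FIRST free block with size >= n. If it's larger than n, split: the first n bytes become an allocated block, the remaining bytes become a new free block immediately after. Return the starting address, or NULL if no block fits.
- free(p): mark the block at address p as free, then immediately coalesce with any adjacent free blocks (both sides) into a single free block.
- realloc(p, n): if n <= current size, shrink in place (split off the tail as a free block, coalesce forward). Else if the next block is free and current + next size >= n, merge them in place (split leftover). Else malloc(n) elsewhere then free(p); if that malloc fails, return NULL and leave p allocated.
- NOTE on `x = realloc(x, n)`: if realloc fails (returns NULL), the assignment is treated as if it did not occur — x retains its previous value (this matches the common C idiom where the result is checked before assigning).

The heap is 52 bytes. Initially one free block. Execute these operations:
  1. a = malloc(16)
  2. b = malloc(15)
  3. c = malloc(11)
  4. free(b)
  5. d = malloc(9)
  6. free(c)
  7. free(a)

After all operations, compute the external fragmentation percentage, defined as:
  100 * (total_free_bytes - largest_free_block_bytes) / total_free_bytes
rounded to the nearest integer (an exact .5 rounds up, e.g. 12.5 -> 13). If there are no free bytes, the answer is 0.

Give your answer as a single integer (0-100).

Op 1: a = malloc(16) -> a = 0; heap: [0-15 ALLOC][16-51 FREE]
Op 2: b = malloc(15) -> b = 16; heap: [0-15 ALLOC][16-30 ALLOC][31-51 FREE]
Op 3: c = malloc(11) -> c = 31; heap: [0-15 ALLOC][16-30 ALLOC][31-41 ALLOC][42-51 FREE]
Op 4: free(b) -> (freed b); heap: [0-15 ALLOC][16-30 FREE][31-41 ALLOC][42-51 FREE]
Op 5: d = malloc(9) -> d = 16; heap: [0-15 ALLOC][16-24 ALLOC][25-30 FREE][31-41 ALLOC][42-51 FREE]
Op 6: free(c) -> (freed c); heap: [0-15 ALLOC][16-24 ALLOC][25-51 FREE]
Op 7: free(a) -> (freed a); heap: [0-15 FREE][16-24 ALLOC][25-51 FREE]
Free blocks: [16 27] total_free=43 largest=27 -> 100*(43-27)/43 = 1600/43 ≈ 37.209 -> rounds to 37

Answer: 37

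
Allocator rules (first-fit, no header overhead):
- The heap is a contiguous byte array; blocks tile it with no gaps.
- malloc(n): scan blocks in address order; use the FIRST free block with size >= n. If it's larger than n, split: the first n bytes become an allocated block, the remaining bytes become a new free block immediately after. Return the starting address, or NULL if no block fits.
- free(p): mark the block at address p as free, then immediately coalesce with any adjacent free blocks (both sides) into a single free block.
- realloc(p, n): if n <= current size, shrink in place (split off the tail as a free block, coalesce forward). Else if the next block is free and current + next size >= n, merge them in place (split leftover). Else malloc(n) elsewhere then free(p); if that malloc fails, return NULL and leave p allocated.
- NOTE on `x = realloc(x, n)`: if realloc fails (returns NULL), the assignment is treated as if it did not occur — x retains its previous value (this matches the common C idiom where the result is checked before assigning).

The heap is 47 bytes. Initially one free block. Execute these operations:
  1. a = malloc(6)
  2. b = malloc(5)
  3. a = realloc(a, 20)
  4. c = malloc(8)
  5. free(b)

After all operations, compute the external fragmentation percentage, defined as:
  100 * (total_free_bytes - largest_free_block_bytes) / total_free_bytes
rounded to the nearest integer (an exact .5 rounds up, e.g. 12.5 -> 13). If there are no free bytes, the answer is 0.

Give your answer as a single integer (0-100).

Op 1: a = malloc(6) -> a = 0; heap: [0-5 ALLOC][6-46 FREE]
Op 2: b = malloc(5) -> b = 6; heap: [0-5 ALLOC][6-10 ALLOC][11-46 FREE]
Op 3: a = realloc(a, 20) -> a = 11; heap: [0-5 FREE][6-10 ALLOC][11-30 ALLOC][31-46 FREE]
Op 4: c = malloc(8) -> c = 31; heap: [0-5 FREE][6-10 ALLOC][11-30 ALLOC][31-38 ALLOC][39-46 FREE]
Op 5: free(b) -> (freed b); heap: [0-10 FREE][11-30 ALLOC][31-38 ALLOC][39-46 FREE]
Free blocks: [11 8] total_free=19 largest=11 -> 100*(19-11)/19 = 800/19 ≈ 42.105 -> rounds to 42

Answer: 42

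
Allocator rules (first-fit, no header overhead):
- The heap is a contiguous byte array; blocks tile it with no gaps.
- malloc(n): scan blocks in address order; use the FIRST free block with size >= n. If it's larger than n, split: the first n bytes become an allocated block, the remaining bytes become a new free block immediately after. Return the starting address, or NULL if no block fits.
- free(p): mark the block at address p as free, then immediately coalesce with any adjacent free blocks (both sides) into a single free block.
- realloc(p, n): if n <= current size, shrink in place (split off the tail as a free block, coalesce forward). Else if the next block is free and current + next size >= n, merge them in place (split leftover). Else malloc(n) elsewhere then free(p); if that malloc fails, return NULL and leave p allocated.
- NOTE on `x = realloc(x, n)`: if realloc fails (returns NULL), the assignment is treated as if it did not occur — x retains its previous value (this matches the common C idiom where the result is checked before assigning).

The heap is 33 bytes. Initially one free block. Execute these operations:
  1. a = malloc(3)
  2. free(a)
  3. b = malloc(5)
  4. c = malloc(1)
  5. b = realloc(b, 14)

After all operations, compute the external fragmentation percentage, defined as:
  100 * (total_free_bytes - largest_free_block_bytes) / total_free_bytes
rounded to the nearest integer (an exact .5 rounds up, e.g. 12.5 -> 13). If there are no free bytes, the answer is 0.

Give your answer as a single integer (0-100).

Answer: 28

Derivation:
Op 1: a = malloc(3) -> a = 0; heap: [0-2 ALLOC][3-32 FREE]
Op 2: free(a) -> (freed a); heap: [0-32 FREE]
Op 3: b = malloc(5) -> b = 0; heap: [0-4 ALLOC][5-32 FREE]
Op 4: c = malloc(1) -> c = 5; heap: [0-4 ALLOC][5-5 ALLOC][6-32 FREE]
Op 5: b = realloc(b, 14) -> b = 6; heap: [0-4 FREE][5-5 ALLOC][6-19 ALLOC][20-32 FREE]
Free blocks: [5 13] total_free=18 largest=13 -> 100*(18-13)/18 = 500/18 ≈ 27.778 -> rounds to 28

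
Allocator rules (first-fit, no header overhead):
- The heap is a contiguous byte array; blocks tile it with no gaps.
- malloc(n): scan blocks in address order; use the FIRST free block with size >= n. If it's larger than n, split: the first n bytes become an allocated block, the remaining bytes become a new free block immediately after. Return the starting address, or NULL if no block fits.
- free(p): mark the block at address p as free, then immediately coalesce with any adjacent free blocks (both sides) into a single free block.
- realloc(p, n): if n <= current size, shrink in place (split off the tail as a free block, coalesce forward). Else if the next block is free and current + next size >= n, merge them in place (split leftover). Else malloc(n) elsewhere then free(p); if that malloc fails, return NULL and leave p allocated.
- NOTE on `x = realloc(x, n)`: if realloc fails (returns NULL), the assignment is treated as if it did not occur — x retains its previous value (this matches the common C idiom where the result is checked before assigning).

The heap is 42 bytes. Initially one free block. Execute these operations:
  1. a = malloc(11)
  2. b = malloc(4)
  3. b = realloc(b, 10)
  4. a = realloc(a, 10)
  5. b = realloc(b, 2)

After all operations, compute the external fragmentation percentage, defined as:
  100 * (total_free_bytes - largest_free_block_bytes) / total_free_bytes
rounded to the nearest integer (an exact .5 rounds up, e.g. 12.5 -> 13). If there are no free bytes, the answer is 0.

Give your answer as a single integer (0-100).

Answer: 3

Derivation:
Op 1: a = malloc(11) -> a = 0; heap: [0-10 ALLOC][11-41 FREE]
Op 2: b = malloc(4) -> b = 11; heap: [0-10 ALLOC][11-14 ALLOC][15-41 FREE]
Op 3: b = realloc(b, 10) -> b = 11; heap: [0-10 ALLOC][11-20 ALLOC][21-41 FREE]
Op 4: a = realloc(a, 10) -> a = 0; heap: [0-9 ALLOC][10-10 FREE][11-20 ALLOC][21-41 FREE]
Op 5: b = realloc(b, 2) -> b = 11; heap: [0-9 ALLOC][10-10 FREE][11-12 ALLOC][13-41 FREE]
Free blocks: [1 29] total_free=30 largest=29 -> 100*(30-29)/30 = 100/30 ≈ 3.333 -> rounds to 3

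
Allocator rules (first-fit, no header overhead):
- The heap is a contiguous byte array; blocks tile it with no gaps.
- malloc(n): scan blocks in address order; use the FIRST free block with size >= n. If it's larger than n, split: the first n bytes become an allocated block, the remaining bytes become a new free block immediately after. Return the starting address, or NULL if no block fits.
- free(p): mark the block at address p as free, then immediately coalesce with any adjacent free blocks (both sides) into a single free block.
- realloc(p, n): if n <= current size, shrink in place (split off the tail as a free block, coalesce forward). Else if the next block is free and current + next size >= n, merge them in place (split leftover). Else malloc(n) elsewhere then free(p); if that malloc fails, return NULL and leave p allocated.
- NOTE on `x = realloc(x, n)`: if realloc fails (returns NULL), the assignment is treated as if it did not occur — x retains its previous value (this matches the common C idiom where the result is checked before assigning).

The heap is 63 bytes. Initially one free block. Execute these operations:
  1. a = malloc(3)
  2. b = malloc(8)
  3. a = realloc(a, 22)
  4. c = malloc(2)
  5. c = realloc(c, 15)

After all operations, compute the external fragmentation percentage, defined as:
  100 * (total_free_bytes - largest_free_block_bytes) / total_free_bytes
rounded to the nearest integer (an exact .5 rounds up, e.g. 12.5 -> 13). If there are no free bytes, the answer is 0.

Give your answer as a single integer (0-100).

Op 1: a = malloc(3) -> a = 0; heap: [0-2 ALLOC][3-62 FREE]
Op 2: b = malloc(8) -> b = 3; heap: [0-2 ALLOC][3-10 ALLOC][11-62 FREE]
Op 3: a = realloc(a, 22) -> a = 11; heap: [0-2 FREE][3-10 ALLOC][11-32 ALLOC][33-62 FREE]
Op 4: c = malloc(2) -> c = 0; heap: [0-1 ALLOC][2-2 FREE][3-10 ALLOC][11-32 ALLOC][33-62 FREE]
Op 5: c = realloc(c, 15) -> c = 33; heap: [0-2 FREE][3-10 ALLOC][11-32 ALLOC][33-47 ALLOC][48-62 FREE]
Free blocks: [3 15] total_free=18 largest=15 -> 100*(18-15)/18 = 300/18 ≈ 16.667 -> rounds to 17

Answer: 17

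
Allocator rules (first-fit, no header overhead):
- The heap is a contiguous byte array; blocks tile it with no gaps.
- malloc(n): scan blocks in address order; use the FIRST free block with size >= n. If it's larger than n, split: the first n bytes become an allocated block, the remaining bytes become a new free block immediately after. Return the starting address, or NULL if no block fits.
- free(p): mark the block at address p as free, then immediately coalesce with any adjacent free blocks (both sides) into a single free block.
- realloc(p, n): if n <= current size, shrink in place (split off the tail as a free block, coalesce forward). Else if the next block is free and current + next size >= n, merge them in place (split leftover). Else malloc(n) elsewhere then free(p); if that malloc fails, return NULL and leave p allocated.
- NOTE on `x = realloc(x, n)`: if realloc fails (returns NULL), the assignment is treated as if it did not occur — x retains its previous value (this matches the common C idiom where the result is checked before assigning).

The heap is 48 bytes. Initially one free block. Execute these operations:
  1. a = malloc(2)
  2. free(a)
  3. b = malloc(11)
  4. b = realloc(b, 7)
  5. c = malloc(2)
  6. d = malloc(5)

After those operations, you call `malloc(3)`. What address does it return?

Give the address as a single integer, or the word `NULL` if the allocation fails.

Answer: 14

Derivation:
Op 1: a = malloc(2) -> a = 0; heap: [0-1 ALLOC][2-47 FREE]
Op 2: free(a) -> (freed a); heap: [0-47 FREE]
Op 3: b = malloc(11) -> b = 0; heap: [0-10 ALLOC][11-47 FREE]
Op 4: b = realloc(b, 7) -> b = 0; heap: [0-6 ALLOC][7-47 FREE]
Op 5: c = malloc(2) -> c = 7; heap: [0-6 ALLOC][7-8 ALLOC][9-47 FREE]
Op 6: d = malloc(5) -> d = 9; heap: [0-6 ALLOC][7-8 ALLOC][9-13 ALLOC][14-47 FREE]
malloc(3): first-fit scan over [0-6 ALLOC][7-8 ALLOC][9-13 ALLOC][14-47 FREE] -> 14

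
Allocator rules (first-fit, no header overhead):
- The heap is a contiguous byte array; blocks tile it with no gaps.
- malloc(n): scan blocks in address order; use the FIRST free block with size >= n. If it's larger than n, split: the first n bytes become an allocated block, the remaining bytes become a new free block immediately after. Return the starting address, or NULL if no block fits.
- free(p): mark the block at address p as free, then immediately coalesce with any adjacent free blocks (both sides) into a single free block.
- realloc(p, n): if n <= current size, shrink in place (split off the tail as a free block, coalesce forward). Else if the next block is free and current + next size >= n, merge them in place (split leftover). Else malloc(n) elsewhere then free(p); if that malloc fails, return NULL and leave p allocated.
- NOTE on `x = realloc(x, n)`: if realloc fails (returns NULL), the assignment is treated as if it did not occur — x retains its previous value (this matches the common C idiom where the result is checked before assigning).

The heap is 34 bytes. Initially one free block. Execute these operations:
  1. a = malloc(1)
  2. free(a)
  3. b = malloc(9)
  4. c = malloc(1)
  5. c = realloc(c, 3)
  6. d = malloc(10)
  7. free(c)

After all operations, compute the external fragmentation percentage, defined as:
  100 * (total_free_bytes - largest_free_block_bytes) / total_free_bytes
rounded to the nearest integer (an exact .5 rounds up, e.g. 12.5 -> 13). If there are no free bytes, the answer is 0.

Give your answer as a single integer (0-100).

Answer: 20

Derivation:
Op 1: a = malloc(1) -> a = 0; heap: [0-0 ALLOC][1-33 FREE]
Op 2: free(a) -> (freed a); heap: [0-33 FREE]
Op 3: b = malloc(9) -> b = 0; heap: [0-8 ALLOC][9-33 FREE]
Op 4: c = malloc(1) -> c = 9; heap: [0-8 ALLOC][9-9 ALLOC][10-33 FREE]
Op 5: c = realloc(c, 3) -> c = 9; heap: [0-8 ALLOC][9-11 ALLOC][12-33 FREE]
Op 6: d = malloc(10) -> d = 12; heap: [0-8 ALLOC][9-11 ALLOC][12-21 ALLOC][22-33 FREE]
Op 7: free(c) -> (freed c); heap: [0-8 ALLOC][9-11 FREE][12-21 ALLOC][22-33 FREE]
Free blocks: [3 12] total_free=15 largest=12 -> 100*(15-12)/15 = 300/15 = 20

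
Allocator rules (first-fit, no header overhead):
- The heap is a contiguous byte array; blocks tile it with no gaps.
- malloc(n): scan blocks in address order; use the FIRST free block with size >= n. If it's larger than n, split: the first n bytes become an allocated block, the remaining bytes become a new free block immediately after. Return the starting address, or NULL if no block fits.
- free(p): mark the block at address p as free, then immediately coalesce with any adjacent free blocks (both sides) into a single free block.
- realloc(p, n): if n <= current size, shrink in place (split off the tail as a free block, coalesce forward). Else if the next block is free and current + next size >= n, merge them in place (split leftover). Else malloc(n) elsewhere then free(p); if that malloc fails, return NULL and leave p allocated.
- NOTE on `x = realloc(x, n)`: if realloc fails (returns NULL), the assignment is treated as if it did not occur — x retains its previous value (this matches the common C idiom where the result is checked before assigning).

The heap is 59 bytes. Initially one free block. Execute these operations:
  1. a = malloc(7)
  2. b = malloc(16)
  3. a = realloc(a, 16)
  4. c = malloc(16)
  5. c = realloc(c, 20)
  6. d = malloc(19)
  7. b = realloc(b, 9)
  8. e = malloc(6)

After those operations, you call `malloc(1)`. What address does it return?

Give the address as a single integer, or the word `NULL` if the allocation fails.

Op 1: a = malloc(7) -> a = 0; heap: [0-6 ALLOC][7-58 FREE]
Op 2: b = malloc(16) -> b = 7; heap: [0-6 ALLOC][7-22 ALLOC][23-58 FREE]
Op 3: a = realloc(a, 16) -> a = 23; heap: [0-6 FREE][7-22 ALLOC][23-38 ALLOC][39-58 FREE]
Op 4: c = malloc(16) -> c = 39; heap: [0-6 FREE][7-22 ALLOC][23-38 ALLOC][39-54 ALLOC][55-58 FREE]
Op 5: c = realloc(c, 20) -> c = 39; heap: [0-6 FREE][7-22 ALLOC][23-38 ALLOC][39-58 ALLOC]
Op 6: d = malloc(19) -> d = NULL; heap: [0-6 FREE][7-22 ALLOC][23-38 ALLOC][39-58 ALLOC]
Op 7: b = realloc(b, 9) -> b = 7; heap: [0-6 FREE][7-15 ALLOC][16-22 FREE][23-38 ALLOC][39-58 ALLOC]
Op 8: e = malloc(6) -> e = 0; heap: [0-5 ALLOC][6-6 FREE][7-15 ALLOC][16-22 FREE][23-38 ALLOC][39-58 ALLOC]
malloc(1): first-fit scan over [0-5 ALLOC][6-6 FREE][7-15 ALLOC][16-22 FREE][23-38 ALLOC][39-58 ALLOC] -> 6

Answer: 6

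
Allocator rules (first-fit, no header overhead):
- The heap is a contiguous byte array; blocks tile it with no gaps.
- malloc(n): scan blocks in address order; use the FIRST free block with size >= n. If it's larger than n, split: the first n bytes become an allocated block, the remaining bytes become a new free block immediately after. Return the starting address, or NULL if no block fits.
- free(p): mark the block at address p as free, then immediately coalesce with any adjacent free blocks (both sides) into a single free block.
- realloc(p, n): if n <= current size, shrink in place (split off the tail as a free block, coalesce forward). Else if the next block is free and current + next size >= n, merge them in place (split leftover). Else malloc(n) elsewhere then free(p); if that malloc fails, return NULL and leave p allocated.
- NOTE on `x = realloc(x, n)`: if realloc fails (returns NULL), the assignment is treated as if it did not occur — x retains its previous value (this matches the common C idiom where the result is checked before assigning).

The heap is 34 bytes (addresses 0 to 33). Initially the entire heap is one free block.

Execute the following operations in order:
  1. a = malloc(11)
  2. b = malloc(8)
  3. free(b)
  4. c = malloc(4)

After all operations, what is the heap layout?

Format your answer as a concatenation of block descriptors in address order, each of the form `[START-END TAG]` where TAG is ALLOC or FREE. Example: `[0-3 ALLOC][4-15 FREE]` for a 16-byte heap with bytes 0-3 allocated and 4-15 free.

Answer: [0-10 ALLOC][11-14 ALLOC][15-33 FREE]

Derivation:
Op 1: a = malloc(11) -> a = 0; heap: [0-10 ALLOC][11-33 FREE]
Op 2: b = malloc(8) -> b = 11; heap: [0-10 ALLOC][11-18 ALLOC][19-33 FREE]
Op 3: free(b) -> (freed b); heap: [0-10 ALLOC][11-33 FREE]
Op 4: c = malloc(4) -> c = 11; heap: [0-10 ALLOC][11-14 ALLOC][15-33 FREE]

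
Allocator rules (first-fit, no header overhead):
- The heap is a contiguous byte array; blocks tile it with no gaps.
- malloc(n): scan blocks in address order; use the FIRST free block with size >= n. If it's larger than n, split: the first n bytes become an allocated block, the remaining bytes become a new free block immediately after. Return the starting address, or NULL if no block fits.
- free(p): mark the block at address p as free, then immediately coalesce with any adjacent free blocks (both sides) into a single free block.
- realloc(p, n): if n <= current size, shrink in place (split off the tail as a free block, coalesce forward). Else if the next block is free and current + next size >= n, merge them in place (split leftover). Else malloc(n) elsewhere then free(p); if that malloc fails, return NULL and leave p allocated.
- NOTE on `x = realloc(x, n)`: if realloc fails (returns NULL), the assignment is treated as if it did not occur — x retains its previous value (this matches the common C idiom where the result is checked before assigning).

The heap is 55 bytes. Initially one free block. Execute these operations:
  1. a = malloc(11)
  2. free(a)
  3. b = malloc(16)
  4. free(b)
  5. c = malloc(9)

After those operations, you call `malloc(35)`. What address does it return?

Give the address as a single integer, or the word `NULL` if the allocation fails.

Op 1: a = malloc(11) -> a = 0; heap: [0-10 ALLOC][11-54 FREE]
Op 2: free(a) -> (freed a); heap: [0-54 FREE]
Op 3: b = malloc(16) -> b = 0; heap: [0-15 ALLOC][16-54 FREE]
Op 4: free(b) -> (freed b); heap: [0-54 FREE]
Op 5: c = malloc(9) -> c = 0; heap: [0-8 ALLOC][9-54 FREE]
malloc(35): first-fit scan over [0-8 ALLOC][9-54 FREE] -> 9

Answer: 9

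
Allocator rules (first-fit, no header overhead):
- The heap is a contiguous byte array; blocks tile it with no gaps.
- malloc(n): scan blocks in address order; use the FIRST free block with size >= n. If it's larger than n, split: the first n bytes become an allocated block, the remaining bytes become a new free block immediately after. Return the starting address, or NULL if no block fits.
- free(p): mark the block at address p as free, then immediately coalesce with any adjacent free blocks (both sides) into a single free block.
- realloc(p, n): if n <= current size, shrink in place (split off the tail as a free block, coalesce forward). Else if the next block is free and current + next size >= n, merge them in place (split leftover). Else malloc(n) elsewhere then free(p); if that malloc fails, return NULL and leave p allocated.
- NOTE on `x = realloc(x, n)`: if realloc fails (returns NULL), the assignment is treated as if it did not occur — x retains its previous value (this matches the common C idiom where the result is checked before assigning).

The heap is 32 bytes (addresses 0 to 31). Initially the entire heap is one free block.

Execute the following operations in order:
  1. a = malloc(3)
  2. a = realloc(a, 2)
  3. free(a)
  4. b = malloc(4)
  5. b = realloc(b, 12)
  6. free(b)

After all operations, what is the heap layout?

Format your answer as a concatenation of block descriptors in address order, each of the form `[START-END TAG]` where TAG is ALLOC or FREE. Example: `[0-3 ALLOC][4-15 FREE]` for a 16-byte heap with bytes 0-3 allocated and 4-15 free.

Answer: [0-31 FREE]

Derivation:
Op 1: a = malloc(3) -> a = 0; heap: [0-2 ALLOC][3-31 FREE]
Op 2: a = realloc(a, 2) -> a = 0; heap: [0-1 ALLOC][2-31 FREE]
Op 3: free(a) -> (freed a); heap: [0-31 FREE]
Op 4: b = malloc(4) -> b = 0; heap: [0-3 ALLOC][4-31 FREE]
Op 5: b = realloc(b, 12) -> b = 0; heap: [0-11 ALLOC][12-31 FREE]
Op 6: free(b) -> (freed b); heap: [0-31 FREE]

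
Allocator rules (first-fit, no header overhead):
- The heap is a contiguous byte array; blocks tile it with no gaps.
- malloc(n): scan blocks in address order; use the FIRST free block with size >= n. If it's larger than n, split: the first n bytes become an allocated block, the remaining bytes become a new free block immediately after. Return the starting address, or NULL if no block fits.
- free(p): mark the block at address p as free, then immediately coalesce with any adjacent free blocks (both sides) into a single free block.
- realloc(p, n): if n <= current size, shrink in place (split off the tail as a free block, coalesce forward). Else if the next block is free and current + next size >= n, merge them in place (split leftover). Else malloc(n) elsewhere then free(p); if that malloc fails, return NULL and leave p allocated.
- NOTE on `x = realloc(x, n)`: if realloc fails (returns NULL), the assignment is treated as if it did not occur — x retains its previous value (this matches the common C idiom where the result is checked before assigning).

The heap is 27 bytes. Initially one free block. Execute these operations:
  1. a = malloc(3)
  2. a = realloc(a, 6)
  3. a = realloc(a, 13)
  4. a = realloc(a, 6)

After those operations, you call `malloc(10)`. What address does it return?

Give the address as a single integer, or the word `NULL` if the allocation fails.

Op 1: a = malloc(3) -> a = 0; heap: [0-2 ALLOC][3-26 FREE]
Op 2: a = realloc(a, 6) -> a = 0; heap: [0-5 ALLOC][6-26 FREE]
Op 3: a = realloc(a, 13) -> a = 0; heap: [0-12 ALLOC][13-26 FREE]
Op 4: a = realloc(a, 6) -> a = 0; heap: [0-5 ALLOC][6-26 FREE]
malloc(10): first-fit scan over [0-5 ALLOC][6-26 FREE] -> 6

Answer: 6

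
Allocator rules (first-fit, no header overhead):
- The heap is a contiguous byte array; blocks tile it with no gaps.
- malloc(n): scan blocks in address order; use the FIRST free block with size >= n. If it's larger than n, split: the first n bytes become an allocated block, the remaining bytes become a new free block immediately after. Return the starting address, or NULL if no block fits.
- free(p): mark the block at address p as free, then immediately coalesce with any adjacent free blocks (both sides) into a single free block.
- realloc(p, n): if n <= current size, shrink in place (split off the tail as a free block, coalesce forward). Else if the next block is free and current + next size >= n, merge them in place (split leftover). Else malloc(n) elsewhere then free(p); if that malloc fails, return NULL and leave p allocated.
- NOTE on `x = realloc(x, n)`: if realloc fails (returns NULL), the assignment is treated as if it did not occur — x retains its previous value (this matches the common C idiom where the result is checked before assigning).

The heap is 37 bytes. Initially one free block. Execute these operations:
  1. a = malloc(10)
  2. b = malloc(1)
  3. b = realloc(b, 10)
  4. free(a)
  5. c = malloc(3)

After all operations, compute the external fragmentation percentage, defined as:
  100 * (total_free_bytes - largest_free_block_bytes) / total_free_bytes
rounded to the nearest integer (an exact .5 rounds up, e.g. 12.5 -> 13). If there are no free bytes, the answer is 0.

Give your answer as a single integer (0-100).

Op 1: a = malloc(10) -> a = 0; heap: [0-9 ALLOC][10-36 FREE]
Op 2: b = malloc(1) -> b = 10; heap: [0-9 ALLOC][10-10 ALLOC][11-36 FREE]
Op 3: b = realloc(b, 10) -> b = 10; heap: [0-9 ALLOC][10-19 ALLOC][20-36 FREE]
Op 4: free(a) -> (freed a); heap: [0-9 FREE][10-19 ALLOC][20-36 FREE]
Op 5: c = malloc(3) -> c = 0; heap: [0-2 ALLOC][3-9 FREE][10-19 ALLOC][20-36 FREE]
Free blocks: [7 17] total_free=24 largest=17 -> 100*(24-17)/24 = 700/24 ≈ 29.167 -> rounds to 29

Answer: 29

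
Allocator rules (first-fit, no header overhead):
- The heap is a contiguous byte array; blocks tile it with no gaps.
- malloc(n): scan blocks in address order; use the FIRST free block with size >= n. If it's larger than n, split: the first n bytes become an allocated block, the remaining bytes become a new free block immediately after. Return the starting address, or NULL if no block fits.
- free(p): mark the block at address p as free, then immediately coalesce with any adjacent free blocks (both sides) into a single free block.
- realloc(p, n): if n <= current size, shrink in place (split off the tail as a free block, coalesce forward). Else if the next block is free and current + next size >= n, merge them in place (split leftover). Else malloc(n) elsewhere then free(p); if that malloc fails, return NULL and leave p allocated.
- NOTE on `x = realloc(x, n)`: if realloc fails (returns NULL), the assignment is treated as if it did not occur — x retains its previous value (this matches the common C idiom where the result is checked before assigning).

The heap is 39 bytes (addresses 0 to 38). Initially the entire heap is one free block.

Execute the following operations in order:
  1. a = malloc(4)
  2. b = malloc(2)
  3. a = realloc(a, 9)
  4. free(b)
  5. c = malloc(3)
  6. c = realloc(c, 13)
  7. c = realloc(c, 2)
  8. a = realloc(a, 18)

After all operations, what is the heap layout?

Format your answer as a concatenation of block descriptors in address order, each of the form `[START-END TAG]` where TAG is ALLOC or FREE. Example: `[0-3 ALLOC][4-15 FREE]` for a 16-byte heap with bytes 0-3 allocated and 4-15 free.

Op 1: a = malloc(4) -> a = 0; heap: [0-3 ALLOC][4-38 FREE]
Op 2: b = malloc(2) -> b = 4; heap: [0-3 ALLOC][4-5 ALLOC][6-38 FREE]
Op 3: a = realloc(a, 9) -> a = 6; heap: [0-3 FREE][4-5 ALLOC][6-14 ALLOC][15-38 FREE]
Op 4: free(b) -> (freed b); heap: [0-5 FREE][6-14 ALLOC][15-38 FREE]
Op 5: c = malloc(3) -> c = 0; heap: [0-2 ALLOC][3-5 FREE][6-14 ALLOC][15-38 FREE]
Op 6: c = realloc(c, 13) -> c = 15; heap: [0-5 FREE][6-14 ALLOC][15-27 ALLOC][28-38 FREE]
Op 7: c = realloc(c, 2) -> c = 15; heap: [0-5 FREE][6-14 ALLOC][15-16 ALLOC][17-38 FREE]
Op 8: a = realloc(a, 18) -> a = 17; heap: [0-14 FREE][15-16 ALLOC][17-34 ALLOC][35-38 FREE]

Answer: [0-14 FREE][15-16 ALLOC][17-34 ALLOC][35-38 FREE]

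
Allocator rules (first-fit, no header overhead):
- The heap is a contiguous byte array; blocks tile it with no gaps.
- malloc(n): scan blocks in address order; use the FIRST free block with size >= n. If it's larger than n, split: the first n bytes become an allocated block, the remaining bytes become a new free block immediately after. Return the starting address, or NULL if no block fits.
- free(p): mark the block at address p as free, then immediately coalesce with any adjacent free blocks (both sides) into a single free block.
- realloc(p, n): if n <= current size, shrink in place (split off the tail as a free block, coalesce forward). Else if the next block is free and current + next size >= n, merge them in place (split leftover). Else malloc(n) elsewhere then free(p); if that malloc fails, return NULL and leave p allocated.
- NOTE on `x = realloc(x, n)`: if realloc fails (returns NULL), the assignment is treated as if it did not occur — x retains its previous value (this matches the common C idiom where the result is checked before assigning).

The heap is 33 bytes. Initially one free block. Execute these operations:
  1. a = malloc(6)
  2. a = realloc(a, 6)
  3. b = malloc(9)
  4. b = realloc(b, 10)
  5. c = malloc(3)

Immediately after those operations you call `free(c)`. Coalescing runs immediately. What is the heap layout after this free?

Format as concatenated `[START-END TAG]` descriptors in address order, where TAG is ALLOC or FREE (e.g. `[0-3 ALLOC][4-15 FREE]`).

Answer: [0-5 ALLOC][6-15 ALLOC][16-32 FREE]

Derivation:
Op 1: a = malloc(6) -> a = 0; heap: [0-5 ALLOC][6-32 FREE]
Op 2: a = realloc(a, 6) -> a = 0; heap: [0-5 ALLOC][6-32 FREE]
Op 3: b = malloc(9) -> b = 6; heap: [0-5 ALLOC][6-14 ALLOC][15-32 FREE]
Op 4: b = realloc(b, 10) -> b = 6; heap: [0-5 ALLOC][6-15 ALLOC][16-32 FREE]
Op 5: c = malloc(3) -> c = 16; heap: [0-5 ALLOC][6-15 ALLOC][16-18 ALLOC][19-32 FREE]
free(c): c = 16 -> block [16-18 ALLOC]; mark free, coalesce with adjacent free neighbors -> [0-5 ALLOC][6-15 ALLOC][16-32 FREE]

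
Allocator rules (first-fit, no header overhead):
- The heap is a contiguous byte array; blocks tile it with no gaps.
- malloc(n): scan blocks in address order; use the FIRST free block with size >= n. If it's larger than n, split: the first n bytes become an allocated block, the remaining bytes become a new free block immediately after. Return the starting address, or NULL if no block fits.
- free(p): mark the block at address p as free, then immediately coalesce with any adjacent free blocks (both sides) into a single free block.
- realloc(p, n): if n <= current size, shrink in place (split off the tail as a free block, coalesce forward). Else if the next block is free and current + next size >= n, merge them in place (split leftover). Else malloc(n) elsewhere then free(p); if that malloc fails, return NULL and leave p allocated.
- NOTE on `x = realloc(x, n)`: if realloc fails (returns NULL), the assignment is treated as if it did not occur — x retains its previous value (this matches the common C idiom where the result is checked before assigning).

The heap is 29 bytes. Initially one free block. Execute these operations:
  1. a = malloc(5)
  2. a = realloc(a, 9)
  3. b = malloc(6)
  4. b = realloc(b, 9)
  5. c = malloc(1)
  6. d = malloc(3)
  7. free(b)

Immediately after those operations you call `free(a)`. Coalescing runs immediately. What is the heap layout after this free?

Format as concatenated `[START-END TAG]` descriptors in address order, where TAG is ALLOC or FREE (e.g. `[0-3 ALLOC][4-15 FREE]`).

Op 1: a = malloc(5) -> a = 0; heap: [0-4 ALLOC][5-28 FREE]
Op 2: a = realloc(a, 9) -> a = 0; heap: [0-8 ALLOC][9-28 FREE]
Op 3: b = malloc(6) -> b = 9; heap: [0-8 ALLOC][9-14 ALLOC][15-28 FREE]
Op 4: b = realloc(b, 9) -> b = 9; heap: [0-8 ALLOC][9-17 ALLOC][18-28 FREE]
Op 5: c = malloc(1) -> c = 18; heap: [0-8 ALLOC][9-17 ALLOC][18-18 ALLOC][19-28 FREE]
Op 6: d = malloc(3) -> d = 19; heap: [0-8 ALLOC][9-17 ALLOC][18-18 ALLOC][19-21 ALLOC][22-28 FREE]
Op 7: free(b) -> (freed b); heap: [0-8 ALLOC][9-17 FREE][18-18 ALLOC][19-21 ALLOC][22-28 FREE]
free(a): a = 0 -> block [0-8 ALLOC]; mark free, coalesce with adjacent free neighbors -> [0-17 FREE][18-18 ALLOC][19-21 ALLOC][22-28 FREE]

Answer: [0-17 FREE][18-18 ALLOC][19-21 ALLOC][22-28 FREE]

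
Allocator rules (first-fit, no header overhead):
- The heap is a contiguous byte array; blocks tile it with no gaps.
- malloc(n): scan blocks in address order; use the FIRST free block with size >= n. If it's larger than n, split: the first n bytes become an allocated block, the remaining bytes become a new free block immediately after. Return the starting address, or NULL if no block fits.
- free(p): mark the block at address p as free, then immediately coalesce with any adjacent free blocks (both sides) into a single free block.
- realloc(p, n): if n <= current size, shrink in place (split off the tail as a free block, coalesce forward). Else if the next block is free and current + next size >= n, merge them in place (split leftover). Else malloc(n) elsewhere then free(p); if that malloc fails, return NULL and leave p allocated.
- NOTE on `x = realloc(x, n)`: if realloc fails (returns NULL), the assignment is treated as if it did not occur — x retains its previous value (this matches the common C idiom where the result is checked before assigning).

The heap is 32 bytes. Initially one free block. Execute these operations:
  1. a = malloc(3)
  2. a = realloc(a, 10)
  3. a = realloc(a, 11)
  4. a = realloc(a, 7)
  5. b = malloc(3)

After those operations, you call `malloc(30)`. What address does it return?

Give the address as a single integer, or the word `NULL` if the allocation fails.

Op 1: a = malloc(3) -> a = 0; heap: [0-2 ALLOC][3-31 FREE]
Op 2: a = realloc(a, 10) -> a = 0; heap: [0-9 ALLOC][10-31 FREE]
Op 3: a = realloc(a, 11) -> a = 0; heap: [0-10 ALLOC][11-31 FREE]
Op 4: a = realloc(a, 7) -> a = 0; heap: [0-6 ALLOC][7-31 FREE]
Op 5: b = malloc(3) -> b = 7; heap: [0-6 ALLOC][7-9 ALLOC][10-31 FREE]
malloc(30): first-fit scan over [0-6 ALLOC][7-9 ALLOC][10-31 FREE] -> NULL

Answer: NULL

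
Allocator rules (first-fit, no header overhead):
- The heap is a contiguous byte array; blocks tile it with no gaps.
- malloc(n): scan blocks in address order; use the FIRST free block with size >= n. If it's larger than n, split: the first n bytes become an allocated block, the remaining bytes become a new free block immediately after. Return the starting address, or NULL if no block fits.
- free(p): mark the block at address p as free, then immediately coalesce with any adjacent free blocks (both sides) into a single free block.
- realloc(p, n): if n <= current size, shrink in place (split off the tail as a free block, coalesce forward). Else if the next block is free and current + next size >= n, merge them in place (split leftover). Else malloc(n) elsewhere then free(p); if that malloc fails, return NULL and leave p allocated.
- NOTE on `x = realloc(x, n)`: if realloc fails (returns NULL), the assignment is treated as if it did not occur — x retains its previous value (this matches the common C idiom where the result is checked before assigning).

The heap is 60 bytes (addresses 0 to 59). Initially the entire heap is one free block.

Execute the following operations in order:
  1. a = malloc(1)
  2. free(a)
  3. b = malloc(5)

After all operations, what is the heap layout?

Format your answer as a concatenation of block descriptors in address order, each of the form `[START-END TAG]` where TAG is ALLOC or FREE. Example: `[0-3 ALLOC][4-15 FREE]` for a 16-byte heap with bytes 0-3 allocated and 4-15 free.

Answer: [0-4 ALLOC][5-59 FREE]

Derivation:
Op 1: a = malloc(1) -> a = 0; heap: [0-0 ALLOC][1-59 FREE]
Op 2: free(a) -> (freed a); heap: [0-59 FREE]
Op 3: b = malloc(5) -> b = 0; heap: [0-4 ALLOC][5-59 FREE]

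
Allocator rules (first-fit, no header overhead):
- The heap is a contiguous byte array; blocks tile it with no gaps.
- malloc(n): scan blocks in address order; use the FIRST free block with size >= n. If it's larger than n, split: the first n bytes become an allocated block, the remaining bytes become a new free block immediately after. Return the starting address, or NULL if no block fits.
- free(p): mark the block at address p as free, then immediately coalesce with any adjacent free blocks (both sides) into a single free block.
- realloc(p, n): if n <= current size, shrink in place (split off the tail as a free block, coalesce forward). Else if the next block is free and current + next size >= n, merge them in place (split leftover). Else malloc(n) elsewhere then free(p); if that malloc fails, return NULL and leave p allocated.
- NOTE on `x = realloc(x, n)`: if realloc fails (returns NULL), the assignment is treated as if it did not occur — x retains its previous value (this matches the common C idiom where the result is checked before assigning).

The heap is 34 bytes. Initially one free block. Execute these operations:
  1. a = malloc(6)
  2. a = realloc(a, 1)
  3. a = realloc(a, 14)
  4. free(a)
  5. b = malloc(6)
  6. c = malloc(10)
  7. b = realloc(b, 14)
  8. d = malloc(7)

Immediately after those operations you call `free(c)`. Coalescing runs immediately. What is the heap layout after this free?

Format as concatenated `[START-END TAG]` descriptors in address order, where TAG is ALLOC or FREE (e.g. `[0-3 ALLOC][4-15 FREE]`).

Op 1: a = malloc(6) -> a = 0; heap: [0-5 ALLOC][6-33 FREE]
Op 2: a = realloc(a, 1) -> a = 0; heap: [0-0 ALLOC][1-33 FREE]
Op 3: a = realloc(a, 14) -> a = 0; heap: [0-13 ALLOC][14-33 FREE]
Op 4: free(a) -> (freed a); heap: [0-33 FREE]
Op 5: b = malloc(6) -> b = 0; heap: [0-5 ALLOC][6-33 FREE]
Op 6: c = malloc(10) -> c = 6; heap: [0-5 ALLOC][6-15 ALLOC][16-33 FREE]
Op 7: b = realloc(b, 14) -> b = 16; heap: [0-5 FREE][6-15 ALLOC][16-29 ALLOC][30-33 FREE]
Op 8: d = malloc(7) -> d = NULL; heap: [0-5 FREE][6-15 ALLOC][16-29 ALLOC][30-33 FREE]
free(c): c = 6 -> block [6-15 ALLOC]; mark free, coalesce with adjacent free neighbors -> [0-15 FREE][16-29 ALLOC][30-33 FREE]

Answer: [0-15 FREE][16-29 ALLOC][30-33 FREE]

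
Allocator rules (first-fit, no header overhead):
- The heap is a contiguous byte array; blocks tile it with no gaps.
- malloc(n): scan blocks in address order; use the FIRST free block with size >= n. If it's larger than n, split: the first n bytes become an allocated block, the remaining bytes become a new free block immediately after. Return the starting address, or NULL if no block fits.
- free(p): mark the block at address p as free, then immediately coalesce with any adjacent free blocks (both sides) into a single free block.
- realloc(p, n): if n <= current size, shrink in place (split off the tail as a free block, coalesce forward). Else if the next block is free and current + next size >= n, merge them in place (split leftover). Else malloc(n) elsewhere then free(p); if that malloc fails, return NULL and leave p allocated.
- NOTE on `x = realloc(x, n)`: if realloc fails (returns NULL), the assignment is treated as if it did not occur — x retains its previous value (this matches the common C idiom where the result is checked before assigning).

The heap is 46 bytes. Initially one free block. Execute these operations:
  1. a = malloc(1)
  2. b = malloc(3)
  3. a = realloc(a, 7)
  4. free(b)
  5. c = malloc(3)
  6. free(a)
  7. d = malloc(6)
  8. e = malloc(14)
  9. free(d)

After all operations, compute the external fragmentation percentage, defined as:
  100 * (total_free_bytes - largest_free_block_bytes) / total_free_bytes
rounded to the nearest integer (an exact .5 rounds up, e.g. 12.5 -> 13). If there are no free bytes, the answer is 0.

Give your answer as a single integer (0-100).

Op 1: a = malloc(1) -> a = 0; heap: [0-0 ALLOC][1-45 FREE]
Op 2: b = malloc(3) -> b = 1; heap: [0-0 ALLOC][1-3 ALLOC][4-45 FREE]
Op 3: a = realloc(a, 7) -> a = 4; heap: [0-0 FREE][1-3 ALLOC][4-10 ALLOC][11-45 FREE]
Op 4: free(b) -> (freed b); heap: [0-3 FREE][4-10 ALLOC][11-45 FREE]
Op 5: c = malloc(3) -> c = 0; heap: [0-2 ALLOC][3-3 FREE][4-10 ALLOC][11-45 FREE]
Op 6: free(a) -> (freed a); heap: [0-2 ALLOC][3-45 FREE]
Op 7: d = malloc(6) -> d = 3; heap: [0-2 ALLOC][3-8 ALLOC][9-45 FREE]
Op 8: e = malloc(14) -> e = 9; heap: [0-2 ALLOC][3-8 ALLOC][9-22 ALLOC][23-45 FREE]
Op 9: free(d) -> (freed d); heap: [0-2 ALLOC][3-8 FREE][9-22 ALLOC][23-45 FREE]
Free blocks: [6 23] total_free=29 largest=23 -> 100*(29-23)/29 = 600/29 ≈ 20.690 -> rounds to 21

Answer: 21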